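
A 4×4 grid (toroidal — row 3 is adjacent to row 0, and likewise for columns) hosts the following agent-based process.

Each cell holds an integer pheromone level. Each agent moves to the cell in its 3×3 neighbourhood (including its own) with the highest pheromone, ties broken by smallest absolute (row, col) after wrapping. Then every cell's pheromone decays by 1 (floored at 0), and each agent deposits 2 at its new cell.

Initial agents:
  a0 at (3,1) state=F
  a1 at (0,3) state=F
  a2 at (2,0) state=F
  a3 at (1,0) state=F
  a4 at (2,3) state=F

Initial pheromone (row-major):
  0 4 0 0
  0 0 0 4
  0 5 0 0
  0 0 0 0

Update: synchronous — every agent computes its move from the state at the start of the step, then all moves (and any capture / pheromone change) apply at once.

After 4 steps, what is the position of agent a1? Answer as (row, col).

t=1: a0@(2,1) a1@(1,3) a2@(2,1) a3@(2,1) a4@(1,3) | pheromone: 0 3 0 0 / 0 0 0 7 / 0 10 0 0 / 0 0 0 0
t=2: a0@(2,1) a1@(1,3) a2@(2,1) a3@(2,1) a4@(1,3) | pheromone: 0 2 0 0 / 0 0 0 10 / 0 15 0 0 / 0 0 0 0
t=3: a0@(2,1) a1@(1,3) a2@(2,1) a3@(2,1) a4@(1,3) | pheromone: 0 1 0 0 / 0 0 0 13 / 0 20 0 0 / 0 0 0 0
t=4: a0@(2,1) a1@(1,3) a2@(2,1) a3@(2,1) a4@(1,3) | pheromone: 0 0 0 0 / 0 0 0 16 / 0 25 0 0 / 0 0 0 0

(1, 3)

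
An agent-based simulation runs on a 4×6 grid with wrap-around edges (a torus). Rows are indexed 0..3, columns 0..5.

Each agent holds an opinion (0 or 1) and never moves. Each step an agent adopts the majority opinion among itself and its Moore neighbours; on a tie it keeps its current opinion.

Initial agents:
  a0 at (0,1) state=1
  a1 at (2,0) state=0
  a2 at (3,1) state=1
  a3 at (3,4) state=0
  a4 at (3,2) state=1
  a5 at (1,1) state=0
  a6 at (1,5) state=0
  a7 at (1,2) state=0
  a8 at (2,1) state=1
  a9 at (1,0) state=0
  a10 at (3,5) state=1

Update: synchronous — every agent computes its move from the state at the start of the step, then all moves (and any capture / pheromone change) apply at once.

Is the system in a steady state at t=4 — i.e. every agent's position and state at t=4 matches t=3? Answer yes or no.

yes

t=1: a0@(0,1):1 a1@(2,0):0 a2@(3,1):1 a3@(3,4):0 a4@(3,2):1 a5@(1,1):0 a6@(1,5):0 a7@(1,2):0 a8@(2,1):0 a9@(1,0):0 a10@(3,5):0
t=2: (unchanged — steady state)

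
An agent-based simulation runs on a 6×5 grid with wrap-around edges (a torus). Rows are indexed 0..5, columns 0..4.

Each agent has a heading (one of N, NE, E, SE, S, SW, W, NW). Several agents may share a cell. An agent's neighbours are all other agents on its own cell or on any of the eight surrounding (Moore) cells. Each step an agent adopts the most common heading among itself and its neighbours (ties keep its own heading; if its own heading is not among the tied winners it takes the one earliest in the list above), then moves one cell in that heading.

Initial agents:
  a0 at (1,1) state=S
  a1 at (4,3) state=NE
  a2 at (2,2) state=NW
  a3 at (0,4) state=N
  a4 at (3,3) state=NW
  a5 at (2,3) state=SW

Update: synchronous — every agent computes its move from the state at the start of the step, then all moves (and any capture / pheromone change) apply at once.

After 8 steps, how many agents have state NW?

5

t=1: a0@(2,1):S a1@(3,4):NE a2@(1,1):NW a3@(5,4):N a4@(2,2):NW a5@(1,2):NW
t=2: a0@(1,0):NW a1@(2,0):NE a2@(0,0):NW a3@(4,4):N a4@(1,1):NW a5@(0,1):NW
t=3: a0@(0,4):NW a1@(1,4):NW a2@(5,4):NW a3@(3,4):N a4@(0,0):NW a5@(5,0):NW
t=4: a0@(5,3):NW a1@(0,3):NW a2@(4,3):NW a3@(2,4):N a4@(5,4):NW a5@(4,4):NW
t=5: a0@(4,2):NW a1@(5,2):NW a2@(3,2):NW a3@(1,4):N a4@(4,3):NW a5@(3,3):NW
t=6: a0@(3,1):NW a1@(4,1):NW a2@(2,1):NW a3@(0,4):N a4@(3,2):NW a5@(2,2):NW
t=7: a0@(2,0):NW a1@(3,0):NW a2@(1,0):NW a3@(5,4):N a4@(2,1):NW a5@(1,1):NW
t=8: a0@(1,4):NW a1@(2,4):NW a2@(0,4):NW a3@(4,4):N a4@(1,0):NW a5@(0,0):NW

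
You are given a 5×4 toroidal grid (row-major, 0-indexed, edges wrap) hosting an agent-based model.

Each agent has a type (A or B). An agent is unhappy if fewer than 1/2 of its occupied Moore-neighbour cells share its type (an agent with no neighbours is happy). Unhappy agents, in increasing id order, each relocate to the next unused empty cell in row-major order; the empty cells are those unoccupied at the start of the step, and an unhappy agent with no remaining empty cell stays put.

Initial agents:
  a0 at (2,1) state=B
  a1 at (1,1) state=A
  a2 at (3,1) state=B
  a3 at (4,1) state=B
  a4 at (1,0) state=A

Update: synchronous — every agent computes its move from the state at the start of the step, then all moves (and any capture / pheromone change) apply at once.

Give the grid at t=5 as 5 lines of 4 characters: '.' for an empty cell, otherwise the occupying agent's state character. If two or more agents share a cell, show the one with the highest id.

B...
AA..
....
.B..
.B..

t=1: a0@(0,0):B a1@(1,1):A a2@(3,1):B a3@(4,1):B a4@(1,0):A
t=2: a0@(0,1):B a1@(1,1):A a2@(3,1):B a3@(4,1):B a4@(1,0):A
t=3: a0@(0,0):B a1@(1,1):A a2@(3,1):B a3@(4,1):B a4@(1,0):A
t=4: a0@(0,1):B a1@(1,1):A a2@(3,1):B a3@(4,1):B a4@(1,0):A
t=5: a0@(0,0):B a1@(1,1):A a2@(3,1):B a3@(4,1):B a4@(1,0):A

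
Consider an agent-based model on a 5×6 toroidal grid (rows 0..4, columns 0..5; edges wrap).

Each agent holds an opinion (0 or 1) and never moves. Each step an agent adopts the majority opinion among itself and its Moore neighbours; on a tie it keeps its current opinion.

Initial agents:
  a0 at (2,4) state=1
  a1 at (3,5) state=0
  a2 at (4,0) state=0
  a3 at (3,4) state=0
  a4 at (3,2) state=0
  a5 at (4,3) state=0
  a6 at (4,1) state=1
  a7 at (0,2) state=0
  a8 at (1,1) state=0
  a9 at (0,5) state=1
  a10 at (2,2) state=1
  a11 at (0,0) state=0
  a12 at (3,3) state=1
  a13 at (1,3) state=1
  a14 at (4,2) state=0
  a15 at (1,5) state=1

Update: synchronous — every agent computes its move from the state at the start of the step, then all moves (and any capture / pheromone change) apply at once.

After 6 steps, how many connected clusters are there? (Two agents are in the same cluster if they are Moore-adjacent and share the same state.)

2

t=1: a0@(2,4):1 a1@(3,5):0 a2@(4,0):0 a3@(3,4):0 a4@(3,2):0 a5@(4,3):0 a6@(4,1):0 a7@(0,2):0 a8@(1,1):0 a9@(0,5):1 a10@(2,2):1 a11@(0,0):0 a12@(3,3):0 a13@(1,3):1 a14@(4,2):0 a15@(1,5):1
t=2: a0@(2,4):1 a1@(3,5):0 a2@(4,0):0 a3@(3,4):0 a4@(3,2):0 a5@(4,3):0 a6@(4,1):0 a7@(0,2):0 a8@(1,1):0 a9@(0,5):1 a10@(2,2):0 a11@(0,0):0 a12@(3,3):0 a13@(1,3):1 a14@(4,2):0 a15@(1,5):1
t=3: (unchanged — steady state)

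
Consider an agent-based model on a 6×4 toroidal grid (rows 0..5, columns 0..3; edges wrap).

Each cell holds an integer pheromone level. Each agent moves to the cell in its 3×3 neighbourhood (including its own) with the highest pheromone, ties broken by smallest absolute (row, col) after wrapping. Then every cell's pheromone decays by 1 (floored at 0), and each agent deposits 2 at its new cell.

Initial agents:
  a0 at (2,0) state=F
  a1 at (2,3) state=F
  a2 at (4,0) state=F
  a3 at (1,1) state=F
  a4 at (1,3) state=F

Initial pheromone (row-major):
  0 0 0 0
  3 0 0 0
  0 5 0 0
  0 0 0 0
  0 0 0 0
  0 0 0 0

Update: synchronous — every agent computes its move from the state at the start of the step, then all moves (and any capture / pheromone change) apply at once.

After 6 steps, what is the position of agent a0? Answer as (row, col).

t=1: a0@(2,1) a1@(1,0) a2@(3,0) a3@(2,1) a4@(1,0) | pheromone: 0 0 0 0 / 6 0 0 0 / 0 8 0 0 / 2 0 0 0 / 0 0 0 0 / 0 0 0 0
t=2: a0@(2,1) a1@(2,1) a2@(2,1) a3@(2,1) a4@(2,1) | pheromone: 0 0 0 0 / 5 0 0 0 / 0 17 0 0 / 1 0 0 0 / 0 0 0 0 / 0 0 0 0
t=3: a0@(2,1) a1@(2,1) a2@(2,1) a3@(2,1) a4@(2,1) | pheromone: 0 0 0 0 / 4 0 0 0 / 0 26 0 0 / 0 0 0 0 / 0 0 0 0 / 0 0 0 0
t=4: a0@(2,1) a1@(2,1) a2@(2,1) a3@(2,1) a4@(2,1) | pheromone: 0 0 0 0 / 3 0 0 0 / 0 35 0 0 / 0 0 0 0 / 0 0 0 0 / 0 0 0 0
t=5: a0@(2,1) a1@(2,1) a2@(2,1) a3@(2,1) a4@(2,1) | pheromone: 0 0 0 0 / 2 0 0 0 / 0 44 0 0 / 0 0 0 0 / 0 0 0 0 / 0 0 0 0
t=6: a0@(2,1) a1@(2,1) a2@(2,1) a3@(2,1) a4@(2,1) | pheromone: 0 0 0 0 / 1 0 0 0 / 0 53 0 0 / 0 0 0 0 / 0 0 0 0 / 0 0 0 0

(2, 1)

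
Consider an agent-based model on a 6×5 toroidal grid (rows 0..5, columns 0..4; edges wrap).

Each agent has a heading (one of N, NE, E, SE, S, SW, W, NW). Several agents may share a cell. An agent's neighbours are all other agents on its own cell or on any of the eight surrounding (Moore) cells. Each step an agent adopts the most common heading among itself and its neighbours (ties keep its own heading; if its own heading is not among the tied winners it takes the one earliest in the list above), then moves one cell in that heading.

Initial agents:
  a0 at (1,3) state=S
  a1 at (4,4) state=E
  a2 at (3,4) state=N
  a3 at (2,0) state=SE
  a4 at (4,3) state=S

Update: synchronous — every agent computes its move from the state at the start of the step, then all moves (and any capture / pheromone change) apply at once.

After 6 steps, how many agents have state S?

2

t=1: a0@(2,3):S a1@(4,0):E a2@(2,4):N a3@(3,1):SE a4@(5,3):S
t=2: a0@(3,3):S a1@(4,1):E a2@(1,4):N a3@(4,2):SE a4@(0,3):S
t=3: a0@(4,3):S a1@(4,2):E a2@(0,4):N a3@(5,3):SE a4@(1,3):S
t=4: a0@(5,3):S a1@(4,3):E a2@(5,4):N a3@(0,4):SE a4@(2,3):S
t=5: a0@(0,3):S a1@(4,4):E a2@(4,4):N a3@(1,0):SE a4@(3,3):S
t=6: a0@(1,3):S a1@(4,0):E a2@(3,4):N a3@(2,1):SE a4@(4,3):S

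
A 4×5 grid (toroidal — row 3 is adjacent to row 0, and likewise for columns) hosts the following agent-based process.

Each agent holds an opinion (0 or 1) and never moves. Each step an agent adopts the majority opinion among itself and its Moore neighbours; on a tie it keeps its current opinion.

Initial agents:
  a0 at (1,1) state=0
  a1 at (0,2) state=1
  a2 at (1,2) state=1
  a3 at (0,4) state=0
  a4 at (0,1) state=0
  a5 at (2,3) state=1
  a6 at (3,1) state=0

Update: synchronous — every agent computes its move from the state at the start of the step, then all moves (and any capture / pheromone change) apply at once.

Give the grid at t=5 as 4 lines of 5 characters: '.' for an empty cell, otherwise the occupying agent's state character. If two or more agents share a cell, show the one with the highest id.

t=1: a0@(1,1):0 a1@(0,2):0 a2@(1,2):1 a3@(0,4):0 a4@(0,1):0 a5@(2,3):1 a6@(3,1):0
t=2: a0@(1,1):0 a1@(0,2):0 a2@(1,2):0 a3@(0,4):0 a4@(0,1):0 a5@(2,3):1 a6@(3,1):0
t=3: (unchanged — steady state)

.00.0
.00..
...1.
.0...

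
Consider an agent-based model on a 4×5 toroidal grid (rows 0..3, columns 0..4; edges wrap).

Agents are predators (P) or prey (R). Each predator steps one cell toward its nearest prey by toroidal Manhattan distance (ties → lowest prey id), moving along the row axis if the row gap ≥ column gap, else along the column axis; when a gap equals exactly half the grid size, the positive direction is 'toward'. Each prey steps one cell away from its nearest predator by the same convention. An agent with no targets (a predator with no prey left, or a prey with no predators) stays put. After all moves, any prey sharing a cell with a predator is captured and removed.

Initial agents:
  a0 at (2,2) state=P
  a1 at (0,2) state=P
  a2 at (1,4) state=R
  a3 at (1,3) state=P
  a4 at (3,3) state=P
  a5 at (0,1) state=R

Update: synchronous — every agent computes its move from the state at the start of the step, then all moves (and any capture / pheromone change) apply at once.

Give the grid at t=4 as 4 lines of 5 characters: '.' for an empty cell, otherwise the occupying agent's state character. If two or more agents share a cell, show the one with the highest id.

t=1: a0@(2,3):P a1@(0,1):P a2@(1,0):R a3@(1,4):P a4@(0,3):P a5@(0,0):R
t=2: a0@(2,4):P a1@(0,0):P a2@(1,1):R a3@(1,0):P a4@(0,4):P
t=3: a0@(2,0):P a1@(1,0):P a2@(1,2):R a3@(1,1):P a4@(0,0):P
t=4: a0@(2,1):P a1@(1,1):P a2@(1,3):R a3@(1,2):P a4@(0,1):P

.P...
.PPR.
.P...
.....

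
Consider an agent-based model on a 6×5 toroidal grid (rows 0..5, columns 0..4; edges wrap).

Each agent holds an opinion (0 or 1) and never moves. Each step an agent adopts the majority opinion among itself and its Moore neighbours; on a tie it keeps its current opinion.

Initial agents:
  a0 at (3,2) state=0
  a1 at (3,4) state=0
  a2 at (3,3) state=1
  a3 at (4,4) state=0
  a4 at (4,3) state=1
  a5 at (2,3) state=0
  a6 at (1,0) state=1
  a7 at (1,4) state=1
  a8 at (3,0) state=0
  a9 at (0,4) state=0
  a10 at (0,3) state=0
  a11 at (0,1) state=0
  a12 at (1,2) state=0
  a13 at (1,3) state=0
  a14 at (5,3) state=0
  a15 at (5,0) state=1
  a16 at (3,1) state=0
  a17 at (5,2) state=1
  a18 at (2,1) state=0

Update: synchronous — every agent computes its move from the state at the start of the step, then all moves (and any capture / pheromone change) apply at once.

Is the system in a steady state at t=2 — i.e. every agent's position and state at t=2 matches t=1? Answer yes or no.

t=1: a0@(3,2):0 a1@(3,4):0 a2@(3,3):0 a3@(4,4):0 a4@(4,3):0 a5@(2,3):0 a6@(1,0):0 a7@(1,4):0 a8@(3,0):0 a9@(0,4):0 a10@(0,3):0 a11@(0,1):1 a12@(1,2):0 a13@(1,3):0 a14@(5,3):0 a15@(5,0):0 a16@(3,1):0 a17@(5,2):0 a18@(2,1):0
t=2: a0@(3,2):0 a1@(3,4):0 a2@(3,3):0 a3@(4,4):0 a4@(4,3):0 a5@(2,3):0 a6@(1,0):0 a7@(1,4):0 a8@(3,0):0 a9@(0,4):0 a10@(0,3):0 a11@(0,1):0 a12@(1,2):0 a13@(1,3):0 a14@(5,3):0 a15@(5,0):0 a16@(3,1):0 a17@(5,2):0 a18@(2,1):0

no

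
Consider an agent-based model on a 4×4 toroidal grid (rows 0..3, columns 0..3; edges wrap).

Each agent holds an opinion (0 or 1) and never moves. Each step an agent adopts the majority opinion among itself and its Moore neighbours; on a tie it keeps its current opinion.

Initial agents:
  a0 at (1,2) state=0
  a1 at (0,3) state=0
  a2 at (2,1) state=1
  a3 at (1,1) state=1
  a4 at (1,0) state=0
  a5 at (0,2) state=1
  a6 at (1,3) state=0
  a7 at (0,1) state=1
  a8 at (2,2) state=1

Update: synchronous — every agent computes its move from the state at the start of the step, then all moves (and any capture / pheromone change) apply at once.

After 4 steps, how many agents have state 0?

3

t=1: a0@(1,2):1 a1@(0,3):0 a2@(2,1):1 a3@(1,1):1 a4@(1,0):0 a5@(0,2):1 a6@(1,3):0 a7@(0,1):1 a8@(2,2):1
t=2: (unchanged — steady state)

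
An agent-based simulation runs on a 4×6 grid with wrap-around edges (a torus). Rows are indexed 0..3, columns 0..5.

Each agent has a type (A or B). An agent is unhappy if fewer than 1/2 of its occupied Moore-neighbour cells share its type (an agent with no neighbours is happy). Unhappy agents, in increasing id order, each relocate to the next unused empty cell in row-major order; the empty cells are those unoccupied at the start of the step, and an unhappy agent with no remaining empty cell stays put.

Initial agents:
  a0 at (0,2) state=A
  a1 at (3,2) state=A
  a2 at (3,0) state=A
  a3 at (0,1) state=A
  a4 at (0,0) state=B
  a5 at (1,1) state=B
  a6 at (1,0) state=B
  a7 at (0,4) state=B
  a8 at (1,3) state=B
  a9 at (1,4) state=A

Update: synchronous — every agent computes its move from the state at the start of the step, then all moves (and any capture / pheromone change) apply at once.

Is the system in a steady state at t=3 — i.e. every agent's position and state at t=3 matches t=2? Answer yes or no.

t=1: a0@(0,2):A a1@(3,2):A a2@(3,0):A a3@(0,1):A a4@(0,0):B a5@(1,1):B a6@(1,0):B a7@(0,4):B a8@(0,3):B a9@(0,5):A
t=2: a0@(0,2):A a1@(3,2):A a2@(3,0):A a3@(0,1):A a4@(1,2):B a5@(1,1):B a6@(1,0):B a7@(0,4):B a8@(1,3):B a9@(1,4):A
t=3: a0@(0,0):A a1@(3,2):A a2@(3,0):A a3@(0,1):A a4@(1,2):B a5@(1,1):B a6@(1,0):B a7@(0,4):B a8@(1,3):B a9@(0,3):A

no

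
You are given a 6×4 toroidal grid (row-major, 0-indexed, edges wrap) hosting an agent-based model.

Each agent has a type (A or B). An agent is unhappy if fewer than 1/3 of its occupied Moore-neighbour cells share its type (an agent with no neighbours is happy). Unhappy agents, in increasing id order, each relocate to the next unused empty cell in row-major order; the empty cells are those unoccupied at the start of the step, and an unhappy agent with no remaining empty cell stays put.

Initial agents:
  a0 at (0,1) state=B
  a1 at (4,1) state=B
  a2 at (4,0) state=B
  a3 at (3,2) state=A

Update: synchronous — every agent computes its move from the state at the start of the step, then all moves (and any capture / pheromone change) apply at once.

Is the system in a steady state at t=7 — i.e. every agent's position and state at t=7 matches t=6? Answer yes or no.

no

t=1: a0@(0,1):B a1@(4,1):B a2@(4,0):B a3@(0,0):A
t=2: a0@(0,2):B a1@(4,1):B a2@(4,0):B a3@(0,3):A
t=3: a0@(0,0):B a1@(4,1):B a2@(4,0):B a3@(0,1):A
t=4: a0@(0,2):B a1@(4,1):B a2@(4,0):B a3@(0,3):A
t=5: a0@(0,0):B a1@(4,1):B a2@(4,0):B a3@(0,1):A
t=6: a0@(0,2):B a1@(4,1):B a2@(4,0):B a3@(0,3):A
t=7: a0@(0,0):B a1@(4,1):B a2@(4,0):B a3@(0,1):A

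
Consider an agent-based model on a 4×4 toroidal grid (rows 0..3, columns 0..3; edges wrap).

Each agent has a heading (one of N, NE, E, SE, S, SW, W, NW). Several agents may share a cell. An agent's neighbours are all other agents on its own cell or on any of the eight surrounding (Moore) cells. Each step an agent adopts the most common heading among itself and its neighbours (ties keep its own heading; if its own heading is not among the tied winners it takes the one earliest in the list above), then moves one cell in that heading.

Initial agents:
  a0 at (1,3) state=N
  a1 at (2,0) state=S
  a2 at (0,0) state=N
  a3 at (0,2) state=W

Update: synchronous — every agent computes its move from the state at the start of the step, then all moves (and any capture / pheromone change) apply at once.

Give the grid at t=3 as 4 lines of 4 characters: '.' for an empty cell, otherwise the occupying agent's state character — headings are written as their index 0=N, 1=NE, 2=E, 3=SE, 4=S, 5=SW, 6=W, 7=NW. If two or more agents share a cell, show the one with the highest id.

t=1: a0@(0,3):N a1@(3,0):S a2@(3,0):N a3@(0,1):W
t=2: a0@(3,3):N a1@(2,0):N a2@(2,0):N a3@(0,0):W
t=3: a0@(2,3):N a1@(1,0):N a2@(1,0):N a3@(0,3):W

...6
0...
...0
....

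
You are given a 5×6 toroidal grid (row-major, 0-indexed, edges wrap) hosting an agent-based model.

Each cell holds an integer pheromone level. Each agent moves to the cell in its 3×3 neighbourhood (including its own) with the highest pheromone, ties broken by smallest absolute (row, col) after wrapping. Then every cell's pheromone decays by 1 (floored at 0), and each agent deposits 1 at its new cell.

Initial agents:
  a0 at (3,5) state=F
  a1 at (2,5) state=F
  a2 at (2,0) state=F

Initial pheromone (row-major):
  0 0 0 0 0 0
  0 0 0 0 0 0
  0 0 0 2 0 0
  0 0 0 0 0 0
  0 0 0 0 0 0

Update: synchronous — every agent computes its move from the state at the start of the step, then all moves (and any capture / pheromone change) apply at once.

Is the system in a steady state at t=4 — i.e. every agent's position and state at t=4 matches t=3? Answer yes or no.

t=1: a0@(2,0) a1@(1,0) a2@(1,0) | pheromone: 0 0 0 0 0 0 / 2 0 0 0 0 0 / 1 0 0 1 0 0 / 0 0 0 0 0 0 / 0 0 0 0 0 0
t=2: a0@(1,0) a1@(1,0) a2@(1,0) | pheromone: 0 0 0 0 0 0 / 4 0 0 0 0 0 / 0 0 0 0 0 0 / 0 0 0 0 0 0 / 0 0 0 0 0 0
t=3: a0@(1,0) a1@(1,0) a2@(1,0) | pheromone: 0 0 0 0 0 0 / 6 0 0 0 0 0 / 0 0 0 0 0 0 / 0 0 0 0 0 0 / 0 0 0 0 0 0
t=4: a0@(1,0) a1@(1,0) a2@(1,0) | pheromone: 0 0 0 0 0 0 / 8 0 0 0 0 0 / 0 0 0 0 0 0 / 0 0 0 0 0 0 / 0 0 0 0 0 0

yes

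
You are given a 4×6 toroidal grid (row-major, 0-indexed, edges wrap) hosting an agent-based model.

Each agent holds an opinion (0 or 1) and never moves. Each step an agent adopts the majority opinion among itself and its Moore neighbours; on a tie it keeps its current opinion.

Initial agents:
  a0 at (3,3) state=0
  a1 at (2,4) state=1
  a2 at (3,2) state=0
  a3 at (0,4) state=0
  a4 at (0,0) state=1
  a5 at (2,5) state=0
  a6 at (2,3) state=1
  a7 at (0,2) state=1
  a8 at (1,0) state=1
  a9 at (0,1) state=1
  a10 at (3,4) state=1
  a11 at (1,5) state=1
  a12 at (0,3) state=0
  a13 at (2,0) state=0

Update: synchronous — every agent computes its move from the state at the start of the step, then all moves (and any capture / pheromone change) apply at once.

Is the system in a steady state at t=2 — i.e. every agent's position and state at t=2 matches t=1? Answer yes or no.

t=1: a0@(3,3):0 a1@(2,4):1 a2@(3,2):0 a3@(0,4):0 a4@(0,0):1 a5@(2,5):1 a6@(2,3):1 a7@(0,2):0 a8@(1,0):1 a9@(0,1):1 a10@(3,4):0 a11@(1,5):1 a12@(0,3):0 a13@(2,0):0
t=2: a0@(3,3):0 a1@(2,4):1 a2@(3,2):0 a3@(0,4):0 a4@(0,0):1 a5@(2,5):1 a6@(2,3):0 a7@(0,2):0 a8@(1,0):1 a9@(0,1):1 a10@(3,4):0 a11@(1,5):1 a12@(0,3):0 a13@(2,0):1

no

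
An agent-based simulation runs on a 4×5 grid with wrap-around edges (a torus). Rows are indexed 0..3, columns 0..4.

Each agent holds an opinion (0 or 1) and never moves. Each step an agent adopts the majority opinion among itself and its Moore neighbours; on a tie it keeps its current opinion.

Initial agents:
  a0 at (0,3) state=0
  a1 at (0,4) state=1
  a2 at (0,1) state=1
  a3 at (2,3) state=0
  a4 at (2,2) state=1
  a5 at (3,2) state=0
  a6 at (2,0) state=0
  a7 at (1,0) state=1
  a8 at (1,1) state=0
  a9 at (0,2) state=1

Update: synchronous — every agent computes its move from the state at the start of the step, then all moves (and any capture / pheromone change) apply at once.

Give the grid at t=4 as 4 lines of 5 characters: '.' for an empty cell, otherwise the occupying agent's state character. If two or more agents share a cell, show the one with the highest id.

.1001
11...
1.00.
..0..

t=1: a0@(0,3):0 a1@(0,4):1 a2@(0,1):1 a3@(2,3):0 a4@(2,2):0 a5@(3,2):0 a6@(2,0):0 a7@(1,0):1 a8@(1,1):1 a9@(0,2):0
t=2: a0@(0,3):0 a1@(0,4):1 a2@(0,1):1 a3@(2,3):0 a4@(2,2):0 a5@(3,2):0 a6@(2,0):1 a7@(1,0):1 a8@(1,1):1 a9@(0,2):0
t=3: (unchanged — steady state)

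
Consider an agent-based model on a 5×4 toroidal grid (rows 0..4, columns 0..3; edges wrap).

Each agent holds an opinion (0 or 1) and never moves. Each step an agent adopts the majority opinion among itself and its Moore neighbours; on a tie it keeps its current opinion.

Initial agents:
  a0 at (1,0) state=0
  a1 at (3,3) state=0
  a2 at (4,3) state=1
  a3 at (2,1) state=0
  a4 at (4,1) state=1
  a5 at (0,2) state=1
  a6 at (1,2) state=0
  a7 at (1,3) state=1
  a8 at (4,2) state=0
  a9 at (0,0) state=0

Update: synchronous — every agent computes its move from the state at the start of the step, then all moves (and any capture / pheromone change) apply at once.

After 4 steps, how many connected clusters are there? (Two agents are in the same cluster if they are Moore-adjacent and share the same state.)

2

t=1: a0@(1,0):0 a1@(3,3):0 a2@(4,3):0 a3@(2,1):0 a4@(4,1):1 a5@(0,2):1 a6@(1,2):0 a7@(1,3):0 a8@(4,2):1 a9@(0,0):1
t=2: a0@(1,0):0 a1@(3,3):0 a2@(4,3):1 a3@(2,1):0 a4@(4,1):1 a5@(0,2):1 a6@(1,2):0 a7@(1,3):0 a8@(4,2):1 a9@(0,0):0
t=3: a0@(1,0):0 a1@(3,3):1 a2@(4,3):1 a3@(2,1):0 a4@(4,1):1 a5@(0,2):1 a6@(1,2):0 a7@(1,3):0 a8@(4,2):1 a9@(0,0):0
t=4: (unchanged — steady state)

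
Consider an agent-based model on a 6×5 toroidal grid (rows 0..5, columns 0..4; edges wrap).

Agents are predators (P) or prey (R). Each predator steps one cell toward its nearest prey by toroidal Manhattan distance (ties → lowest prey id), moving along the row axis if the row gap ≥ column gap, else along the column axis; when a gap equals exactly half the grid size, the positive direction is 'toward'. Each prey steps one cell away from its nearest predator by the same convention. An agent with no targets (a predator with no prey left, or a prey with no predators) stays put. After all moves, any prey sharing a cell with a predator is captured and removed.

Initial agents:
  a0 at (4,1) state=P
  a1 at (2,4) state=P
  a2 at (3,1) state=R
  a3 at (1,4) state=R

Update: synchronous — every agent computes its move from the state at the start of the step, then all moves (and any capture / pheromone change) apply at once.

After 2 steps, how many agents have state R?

2

t=1: a0@(3,1):P a1@(1,4):P a2@(2,1):R a3@(0,4):R
t=2: a0@(2,1):P a1@(0,4):P a2@(1,1):R a3@(5,4):R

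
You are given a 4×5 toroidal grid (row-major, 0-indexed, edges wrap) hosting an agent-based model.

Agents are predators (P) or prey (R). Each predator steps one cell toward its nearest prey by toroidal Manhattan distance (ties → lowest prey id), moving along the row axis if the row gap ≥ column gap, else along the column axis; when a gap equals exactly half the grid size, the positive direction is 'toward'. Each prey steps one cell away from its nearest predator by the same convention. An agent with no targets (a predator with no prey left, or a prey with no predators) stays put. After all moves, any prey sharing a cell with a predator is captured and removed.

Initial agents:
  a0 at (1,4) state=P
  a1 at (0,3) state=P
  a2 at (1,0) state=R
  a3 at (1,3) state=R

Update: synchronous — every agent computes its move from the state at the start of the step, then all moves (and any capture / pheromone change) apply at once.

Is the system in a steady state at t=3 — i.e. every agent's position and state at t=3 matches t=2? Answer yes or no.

t=1: a0@(1,0):P a1@(1,3):P a2@(1,1):R a3@(1,2):R
t=2: a0@(1,1):P a1@(1,2):P
t=3: (unchanged — steady state)

yes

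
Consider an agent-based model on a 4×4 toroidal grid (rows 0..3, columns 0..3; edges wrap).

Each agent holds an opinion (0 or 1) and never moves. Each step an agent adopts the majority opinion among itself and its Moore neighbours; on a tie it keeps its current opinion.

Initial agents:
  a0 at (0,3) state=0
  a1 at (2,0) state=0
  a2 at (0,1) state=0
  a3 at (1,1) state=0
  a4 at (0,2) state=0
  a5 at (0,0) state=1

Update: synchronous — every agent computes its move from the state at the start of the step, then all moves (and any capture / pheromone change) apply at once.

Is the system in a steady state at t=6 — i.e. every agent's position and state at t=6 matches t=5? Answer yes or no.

yes

t=1: a0@(0,3):0 a1@(2,0):0 a2@(0,1):0 a3@(1,1):0 a4@(0,2):0 a5@(0,0):0
t=2: (unchanged — steady state)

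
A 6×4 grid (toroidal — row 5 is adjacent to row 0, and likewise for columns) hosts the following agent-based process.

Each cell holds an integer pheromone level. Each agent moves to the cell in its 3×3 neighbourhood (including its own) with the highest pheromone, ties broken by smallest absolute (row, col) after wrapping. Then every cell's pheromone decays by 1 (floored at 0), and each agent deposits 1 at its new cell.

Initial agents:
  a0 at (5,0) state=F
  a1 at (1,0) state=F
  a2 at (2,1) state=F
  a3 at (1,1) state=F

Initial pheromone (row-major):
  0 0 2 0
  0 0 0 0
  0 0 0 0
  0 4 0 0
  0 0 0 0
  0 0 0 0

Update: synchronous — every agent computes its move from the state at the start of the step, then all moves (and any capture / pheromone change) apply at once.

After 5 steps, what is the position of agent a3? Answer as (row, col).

t=1: a0@(0,0) a1@(0,0) a2@(3,1) a3@(0,2) | pheromone: 2 0 2 0 / 0 0 0 0 / 0 0 0 0 / 0 4 0 0 / 0 0 0 0 / 0 0 0 0
t=2: a0@(0,0) a1@(0,0) a2@(3,1) a3@(0,2) | pheromone: 3 0 2 0 / 0 0 0 0 / 0 0 0 0 / 0 4 0 0 / 0 0 0 0 / 0 0 0 0
t=3: a0@(0,0) a1@(0,0) a2@(3,1) a3@(0,2) | pheromone: 4 0 2 0 / 0 0 0 0 / 0 0 0 0 / 0 4 0 0 / 0 0 0 0 / 0 0 0 0
t=4: a0@(0,0) a1@(0,0) a2@(3,1) a3@(0,2) | pheromone: 5 0 2 0 / 0 0 0 0 / 0 0 0 0 / 0 4 0 0 / 0 0 0 0 / 0 0 0 0
t=5: a0@(0,0) a1@(0,0) a2@(3,1) a3@(0,2) | pheromone: 6 0 2 0 / 0 0 0 0 / 0 0 0 0 / 0 4 0 0 / 0 0 0 0 / 0 0 0 0

(0, 2)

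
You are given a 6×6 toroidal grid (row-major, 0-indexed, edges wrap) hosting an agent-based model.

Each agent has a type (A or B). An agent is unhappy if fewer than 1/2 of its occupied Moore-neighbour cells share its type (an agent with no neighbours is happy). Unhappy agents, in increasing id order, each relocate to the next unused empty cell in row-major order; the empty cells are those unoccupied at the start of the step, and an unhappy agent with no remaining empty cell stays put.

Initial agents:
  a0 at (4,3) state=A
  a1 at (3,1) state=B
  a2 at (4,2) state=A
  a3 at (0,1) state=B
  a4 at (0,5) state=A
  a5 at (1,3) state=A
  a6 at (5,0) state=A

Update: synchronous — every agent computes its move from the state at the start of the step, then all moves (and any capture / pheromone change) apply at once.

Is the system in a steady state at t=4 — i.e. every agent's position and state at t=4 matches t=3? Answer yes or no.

t=1: a0@(4,3):A a1@(0,0):B a2@(4,2):A a3@(0,2):B a4@(0,5):A a5@(1,3):A a6@(5,0):A
t=2: a0@(4,3):A a1@(0,1):B a2@(4,2):A a3@(0,3):B a4@(0,5):A a5@(0,4):A a6@(5,0):A
t=3: a0@(4,3):A a1@(0,0):B a2@(4,2):A a3@(0,2):B a4@(0,5):A a5@(0,4):A a6@(5,0):A
t=4: a0@(4,3):A a1@(0,1):B a2@(4,2):A a3@(0,2):B a4@(0,5):A a5@(0,4):A a6@(5,0):A

no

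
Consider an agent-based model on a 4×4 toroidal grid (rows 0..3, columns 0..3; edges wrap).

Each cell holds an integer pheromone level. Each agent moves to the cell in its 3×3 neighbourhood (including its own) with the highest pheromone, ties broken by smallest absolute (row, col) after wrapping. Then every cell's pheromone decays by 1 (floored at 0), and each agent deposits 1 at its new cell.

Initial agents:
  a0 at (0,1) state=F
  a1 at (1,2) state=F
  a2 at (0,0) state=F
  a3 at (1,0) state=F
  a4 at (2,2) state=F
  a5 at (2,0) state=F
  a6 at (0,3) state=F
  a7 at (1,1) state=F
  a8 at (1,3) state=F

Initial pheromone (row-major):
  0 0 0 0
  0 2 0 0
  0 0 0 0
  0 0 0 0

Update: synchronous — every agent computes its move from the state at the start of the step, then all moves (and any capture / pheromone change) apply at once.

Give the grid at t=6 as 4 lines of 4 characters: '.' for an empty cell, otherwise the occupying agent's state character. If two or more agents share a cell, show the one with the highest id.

t=1: a0@(1,1) a1@(1,1) a2@(1,1) a3@(1,1) a4@(1,1) a5@(1,1) a6@(0,0) a7@(1,1) a8@(0,0) | pheromone: 2 0 0 0 / 0 8 0 0 / 0 0 0 0 / 0 0 0 0
t=2: a0@(1,1) a1@(1,1) a2@(1,1) a3@(1,1) a4@(1,1) a5@(1,1) a6@(1,1) a7@(1,1) a8@(1,1) | pheromone: 1 0 0 0 / 0 16 0 0 / 0 0 0 0 / 0 0 0 0
t=3: a0@(1,1) a1@(1,1) a2@(1,1) a3@(1,1) a4@(1,1) a5@(1,1) a6@(1,1) a7@(1,1) a8@(1,1) | pheromone: 0 0 0 0 / 0 24 0 0 / 0 0 0 0 / 0 0 0 0
t=4: a0@(1,1) a1@(1,1) a2@(1,1) a3@(1,1) a4@(1,1) a5@(1,1) a6@(1,1) a7@(1,1) a8@(1,1) | pheromone: 0 0 0 0 / 0 32 0 0 / 0 0 0 0 / 0 0 0 0
t=5: a0@(1,1) a1@(1,1) a2@(1,1) a3@(1,1) a4@(1,1) a5@(1,1) a6@(1,1) a7@(1,1) a8@(1,1) | pheromone: 0 0 0 0 / 0 40 0 0 / 0 0 0 0 / 0 0 0 0
t=6: a0@(1,1) a1@(1,1) a2@(1,1) a3@(1,1) a4@(1,1) a5@(1,1) a6@(1,1) a7@(1,1) a8@(1,1) | pheromone: 0 0 0 0 / 0 48 0 0 / 0 0 0 0 / 0 0 0 0

....
.F..
....
....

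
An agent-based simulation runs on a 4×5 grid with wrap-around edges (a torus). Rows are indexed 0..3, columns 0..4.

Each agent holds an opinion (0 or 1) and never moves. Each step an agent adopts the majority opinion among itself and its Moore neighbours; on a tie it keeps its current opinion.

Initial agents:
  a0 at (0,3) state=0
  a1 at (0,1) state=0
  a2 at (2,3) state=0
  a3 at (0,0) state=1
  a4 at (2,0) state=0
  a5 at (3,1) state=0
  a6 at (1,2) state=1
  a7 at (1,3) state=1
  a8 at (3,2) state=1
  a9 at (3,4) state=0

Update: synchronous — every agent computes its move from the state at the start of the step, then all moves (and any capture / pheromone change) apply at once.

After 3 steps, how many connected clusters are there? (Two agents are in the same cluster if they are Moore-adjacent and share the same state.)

2

t=1: a0@(0,3):1 a1@(0,1):1 a2@(2,3):1 a3@(0,0):0 a4@(2,0):0 a5@(3,1):0 a6@(1,2):0 a7@(1,3):1 a8@(3,2):0 a9@(3,4):0
t=2: a0@(0,3):0 a1@(0,1):0 a2@(2,3):0 a3@(0,0):0 a4@(2,0):0 a5@(3,1):0 a6@(1,2):1 a7@(1,3):1 a8@(3,2):1 a9@(3,4):0
t=3: a0@(0,3):1 a1@(0,1):0 a2@(2,3):1 a3@(0,0):0 a4@(2,0):0 a5@(3,1):0 a6@(1,2):0 a7@(1,3):1 a8@(3,2):0 a9@(3,4):0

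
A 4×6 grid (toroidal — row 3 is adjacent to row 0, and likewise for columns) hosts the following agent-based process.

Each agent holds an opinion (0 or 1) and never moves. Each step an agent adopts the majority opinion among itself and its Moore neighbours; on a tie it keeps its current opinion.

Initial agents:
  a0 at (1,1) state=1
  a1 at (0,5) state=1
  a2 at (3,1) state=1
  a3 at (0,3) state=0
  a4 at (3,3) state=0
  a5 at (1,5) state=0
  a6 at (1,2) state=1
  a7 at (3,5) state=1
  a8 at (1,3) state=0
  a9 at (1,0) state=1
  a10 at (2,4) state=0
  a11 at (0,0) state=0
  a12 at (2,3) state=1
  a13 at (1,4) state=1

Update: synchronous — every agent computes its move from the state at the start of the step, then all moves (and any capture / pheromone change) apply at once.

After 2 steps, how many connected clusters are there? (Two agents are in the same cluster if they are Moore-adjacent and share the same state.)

t=1: a0@(1,1):1 a1@(0,5):1 a2@(3,1):1 a3@(0,3):0 a4@(3,3):0 a5@(1,5):0 a6@(1,2):1 a7@(3,5):1 a8@(1,3):0 a9@(1,0):1 a10@(2,4):0 a11@(0,0):1 a12@(2,3):1 a13@(1,4):0
t=2: a0@(1,1):1 a1@(0,5):1 a2@(3,1):1 a3@(0,3):0 a4@(3,3):0 a5@(1,5):0 a6@(1,2):1 a7@(3,5):1 a8@(1,3):0 a9@(1,0):1 a10@(2,4):0 a11@(0,0):1 a12@(2,3):0 a13@(1,4):0

2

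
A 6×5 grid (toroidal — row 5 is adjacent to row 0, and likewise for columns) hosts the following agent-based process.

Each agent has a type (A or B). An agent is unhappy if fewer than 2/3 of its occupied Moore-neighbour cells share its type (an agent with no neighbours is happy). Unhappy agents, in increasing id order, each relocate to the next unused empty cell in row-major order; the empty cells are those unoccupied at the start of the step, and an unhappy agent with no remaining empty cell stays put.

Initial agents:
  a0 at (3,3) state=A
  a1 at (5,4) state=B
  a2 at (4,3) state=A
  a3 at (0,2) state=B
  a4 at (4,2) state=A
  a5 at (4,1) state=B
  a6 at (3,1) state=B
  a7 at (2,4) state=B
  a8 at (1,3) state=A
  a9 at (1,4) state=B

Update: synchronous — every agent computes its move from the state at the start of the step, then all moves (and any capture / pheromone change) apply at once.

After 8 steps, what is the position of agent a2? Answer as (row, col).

(4, 3)

t=1: a0@(3,3):A a1@(0,0):B a2@(4,3):A a3@(0,1):B a4@(0,3):A a5@(0,4):B a6@(1,0):B a7@(1,1):B a8@(1,2):A a9@(2,0):B
t=2: a0@(3,3):A a1@(0,0):B a2@(4,3):A a3@(0,1):B a4@(0,2):A a5@(0,4):B a6@(1,0):B a7@(1,1):B a8@(1,3):A a9@(2,0):B
t=3: a0@(3,3):A a1@(0,0):B a2@(4,3):A a3@(0,1):B a4@(0,3):A a5@(0,4):B a6@(1,0):B a7@(1,1):B a8@(1,2):A a9@(2,0):B
t=4: a0@(3,3):A a1@(0,0):B a2@(4,3):A a3@(0,1):B a4@(0,2):A a5@(0,4):B a6@(1,0):B a7@(1,1):B a8@(1,3):A a9@(2,0):B
t=5: a0@(3,3):A a1@(0,0):B a2@(4,3):A a3@(0,1):B a4@(0,3):A a5@(0,4):B a6@(1,0):B a7@(1,1):B a8@(1,2):A a9@(2,0):B
t=6: a0@(3,3):A a1@(0,0):B a2@(4,3):A a3@(0,1):B a4@(0,2):A a5@(0,4):B a6@(1,0):B a7@(1,1):B a8@(1,3):A a9@(2,0):B
t=7: a0@(3,3):A a1@(0,0):B a2@(4,3):A a3@(0,1):B a4@(0,3):A a5@(0,4):B a6@(1,0):B a7@(1,1):B a8@(1,2):A a9@(2,0):B
t=8: a0@(3,3):A a1@(0,0):B a2@(4,3):A a3@(0,1):B a4@(0,2):A a5@(0,4):B a6@(1,0):B a7@(1,1):B a8@(1,3):A a9@(2,0):B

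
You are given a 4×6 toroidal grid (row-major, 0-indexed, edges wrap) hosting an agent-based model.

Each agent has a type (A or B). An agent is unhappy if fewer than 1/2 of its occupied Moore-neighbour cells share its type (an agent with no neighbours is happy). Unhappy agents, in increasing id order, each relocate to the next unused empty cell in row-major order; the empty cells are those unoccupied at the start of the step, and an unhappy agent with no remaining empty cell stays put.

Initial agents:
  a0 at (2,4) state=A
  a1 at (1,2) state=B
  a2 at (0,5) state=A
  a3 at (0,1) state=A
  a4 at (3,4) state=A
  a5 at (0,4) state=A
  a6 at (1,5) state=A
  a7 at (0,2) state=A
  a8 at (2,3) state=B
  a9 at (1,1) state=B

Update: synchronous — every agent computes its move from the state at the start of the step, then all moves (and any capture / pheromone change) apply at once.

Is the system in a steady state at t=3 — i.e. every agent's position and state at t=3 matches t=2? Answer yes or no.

t=1: a0@(2,4):A a1@(1,2):B a2@(0,5):A a3@(0,0):A a4@(3,4):A a5@(0,4):A a6@(1,5):A a7@(0,3):A a8@(1,0):B a9@(1,3):B
t=2: a0@(2,4):A a1@(1,2):B a2@(0,5):A a3@(0,0):A a4@(3,4):A a5@(0,4):A a6@(1,5):A a7@(0,3):A a8@(0,1):B a9@(0,2):B
t=3: (unchanged — steady state)

yes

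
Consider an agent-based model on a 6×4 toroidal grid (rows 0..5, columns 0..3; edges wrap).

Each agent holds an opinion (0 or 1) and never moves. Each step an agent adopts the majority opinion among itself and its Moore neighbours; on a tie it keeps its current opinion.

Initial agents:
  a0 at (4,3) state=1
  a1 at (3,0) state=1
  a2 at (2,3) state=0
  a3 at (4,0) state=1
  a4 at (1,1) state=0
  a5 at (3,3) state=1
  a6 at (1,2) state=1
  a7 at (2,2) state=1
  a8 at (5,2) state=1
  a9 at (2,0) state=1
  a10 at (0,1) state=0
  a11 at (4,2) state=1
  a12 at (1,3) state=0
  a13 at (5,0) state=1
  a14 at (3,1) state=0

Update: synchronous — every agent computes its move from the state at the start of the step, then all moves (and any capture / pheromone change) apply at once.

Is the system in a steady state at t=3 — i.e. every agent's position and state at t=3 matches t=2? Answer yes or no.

no

t=1: a0@(4,3):1 a1@(3,0):1 a2@(2,3):1 a3@(4,0):1 a4@(1,1):1 a5@(3,3):1 a6@(1,2):0 a7@(2,2):0 a8@(5,2):1 a9@(2,0):0 a10@(0,1):1 a11@(4,2):1 a12@(1,3):1 a13@(5,0):1 a14@(3,1):1
t=2: a0@(4,3):1 a1@(3,0):1 a2@(2,3):1 a3@(4,0):1 a4@(1,1):0 a5@(3,3):1 a6@(1,2):1 a7@(2,2):1 a8@(5,2):1 a9@(2,0):1 a10@(0,1):1 a11@(4,2):1 a12@(1,3):0 a13@(5,0):1 a14@(3,1):1
t=3: a0@(4,3):1 a1@(3,0):1 a2@(2,3):1 a3@(4,0):1 a4@(1,1):1 a5@(3,3):1 a6@(1,2):1 a7@(2,2):1 a8@(5,2):1 a9@(2,0):1 a10@(0,1):1 a11@(4,2):1 a12@(1,3):1 a13@(5,0):1 a14@(3,1):1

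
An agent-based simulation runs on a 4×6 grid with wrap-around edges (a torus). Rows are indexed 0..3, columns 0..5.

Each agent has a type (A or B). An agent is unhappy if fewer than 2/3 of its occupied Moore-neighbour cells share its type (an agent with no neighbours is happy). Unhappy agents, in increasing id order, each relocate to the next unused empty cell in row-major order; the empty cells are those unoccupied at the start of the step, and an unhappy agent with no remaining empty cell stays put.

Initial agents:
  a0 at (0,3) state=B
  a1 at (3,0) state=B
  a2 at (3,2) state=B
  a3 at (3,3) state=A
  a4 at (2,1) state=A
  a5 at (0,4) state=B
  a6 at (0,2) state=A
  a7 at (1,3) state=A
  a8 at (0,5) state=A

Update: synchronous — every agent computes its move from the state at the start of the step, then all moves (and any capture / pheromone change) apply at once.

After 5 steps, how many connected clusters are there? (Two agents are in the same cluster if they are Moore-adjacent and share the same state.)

t=1: a0@(0,0):B a1@(0,1):B a2@(1,0):B a3@(1,1):A a4@(1,2):A a5@(1,4):B a6@(1,5):A a7@(2,0):A a8@(2,2):A
t=2: a0@(0,2):B a1@(0,3):B a2@(0,4):B a3@(0,5):A a4@(1,2):A a5@(1,3):B a6@(2,1):A a7@(2,0):A a8@(2,2):A
t=3: a0@(0,2):B a1@(0,3):B a2@(0,4):B a3@(0,0):A a4@(0,1):A a5@(1,0):B a6@(2,1):A a7@(2,0):A a8@(2,2):A
t=4: a0@(0,5):B a1@(0,3):B a2@(0,4):B a3@(1,1):A a4@(1,2):A a5@(1,3):B a6@(2,1):A a7@(1,4):A a8@(2,2):A
t=5: a0@(0,0):B a1@(0,1):B a2@(0,4):B a3@(1,1):A a4@(0,2):A a5@(1,0):B a6@(2,1):A a7@(1,5):A a8@(2,2):A

4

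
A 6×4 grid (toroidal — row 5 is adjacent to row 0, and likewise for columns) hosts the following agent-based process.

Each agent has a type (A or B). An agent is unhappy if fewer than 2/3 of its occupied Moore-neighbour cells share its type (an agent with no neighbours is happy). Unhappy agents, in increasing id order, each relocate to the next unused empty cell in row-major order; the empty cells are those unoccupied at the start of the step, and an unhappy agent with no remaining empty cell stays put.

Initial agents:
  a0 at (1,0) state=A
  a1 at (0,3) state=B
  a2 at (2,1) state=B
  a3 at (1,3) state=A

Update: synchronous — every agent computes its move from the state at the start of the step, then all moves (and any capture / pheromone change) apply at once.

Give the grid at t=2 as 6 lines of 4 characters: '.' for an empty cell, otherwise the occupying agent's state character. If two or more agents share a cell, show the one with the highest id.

...A
B.BA
....
....
....
....

t=1: a0@(0,0):A a1@(0,1):B a2@(0,2):B a3@(1,1):A
t=2: a0@(0,3):A a1@(1,0):B a2@(1,2):B a3@(1,3):A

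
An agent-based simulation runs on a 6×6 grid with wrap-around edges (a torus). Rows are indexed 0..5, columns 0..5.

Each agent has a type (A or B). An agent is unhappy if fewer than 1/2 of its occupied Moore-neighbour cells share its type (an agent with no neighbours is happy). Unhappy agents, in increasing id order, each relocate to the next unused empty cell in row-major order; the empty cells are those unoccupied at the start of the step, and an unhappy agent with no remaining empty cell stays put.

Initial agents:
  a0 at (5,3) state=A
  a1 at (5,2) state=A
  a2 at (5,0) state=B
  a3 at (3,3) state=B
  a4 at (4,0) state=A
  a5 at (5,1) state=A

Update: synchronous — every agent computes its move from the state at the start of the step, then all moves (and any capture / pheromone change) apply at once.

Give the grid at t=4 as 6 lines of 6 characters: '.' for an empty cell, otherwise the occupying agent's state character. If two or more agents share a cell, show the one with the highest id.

.B....
......
......
...B..
A.....
.AAA..

t=1: a0@(5,3):A a1@(5,2):A a2@(0,0):B a3@(3,3):B a4@(4,0):A a5@(5,1):A
t=2: a0@(5,3):A a1@(5,2):A a2@(0,1):B a3@(3,3):B a4@(4,0):A a5@(5,1):A
t=3: a0@(5,3):A a1@(5,2):A a2@(0,0):B a3@(3,3):B a4@(4,0):A a5@(5,1):A
t=4: a0@(5,3):A a1@(5,2):A a2@(0,1):B a3@(3,3):B a4@(4,0):A a5@(5,1):A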